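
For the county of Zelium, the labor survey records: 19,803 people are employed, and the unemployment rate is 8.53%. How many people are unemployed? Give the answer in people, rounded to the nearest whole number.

About 1,847 are unemployed.

Let U be the number unemployed. The labor force is E + U, and U/(E+U) = 0.0853.
So U = 0.0853 × 19,803 / (1 − 0.0853) = 1689.20 / 0.9147 ≈ 1,847.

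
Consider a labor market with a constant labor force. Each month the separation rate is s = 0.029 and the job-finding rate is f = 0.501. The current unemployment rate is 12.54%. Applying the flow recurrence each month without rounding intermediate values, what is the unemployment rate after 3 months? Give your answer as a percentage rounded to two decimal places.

Unemployment rate after three months ≈ 6.21%.

With a fixed labor force, u_{t+1} = u_t + s·(1−u_t) − f·u_t = u_t·(1−s−f) + s.
Here 1−s−f = 0.470 and s = 0.029.
u_1 = 0.125400 × 0.470 + 0.029 = 0.087938.
u_2 = 0.087938 × 0.470 + 0.029 = 0.070331.
u_3 = 0.070331 × 0.470 + 0.029 = 0.062056.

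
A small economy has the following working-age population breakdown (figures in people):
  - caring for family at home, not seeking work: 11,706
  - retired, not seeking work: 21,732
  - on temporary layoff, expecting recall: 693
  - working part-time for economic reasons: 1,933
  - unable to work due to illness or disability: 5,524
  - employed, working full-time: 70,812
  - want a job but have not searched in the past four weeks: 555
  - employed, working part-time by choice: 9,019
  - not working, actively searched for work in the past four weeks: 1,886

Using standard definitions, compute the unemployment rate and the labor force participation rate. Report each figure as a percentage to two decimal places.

Employed = 1,933 + 70,812 + 9,019 = 81,764 (anyone who worked, including part-time for economic reasons, counts as employed).
Unemployed = 693 + 1,886 = 2,579 (jobless and actively searching, or on temporary layoff).
Labor force = 81,764 + 2,579 = 84,343.
Not in labor force = 11,706 + 21,732 + 5,524 + 555 = 39,517 (those not working and not actively searching are outside the labor force — including those who want a job but have given up searching).
Civilian working-age population = 84,343 + 39,517 = 123,860.
Unemployment rate = 2,579 / 84,343 = 3.06%.
Labor force participation rate = 84,343 / 123,860 = 68.10%.

Unemployment rate ≈ 3.06%; labor force participation rate ≈ 68.10%.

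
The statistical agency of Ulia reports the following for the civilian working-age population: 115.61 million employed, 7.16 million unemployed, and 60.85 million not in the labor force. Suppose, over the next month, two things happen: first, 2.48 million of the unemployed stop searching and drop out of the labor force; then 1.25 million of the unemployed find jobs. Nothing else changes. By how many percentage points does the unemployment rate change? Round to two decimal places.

Initially, labor force = 115.61 + 7.16 = 122.77 million, so u = 7.16/122.77 = 5.83%.
After the first change, unemployed and labor force both fall by 2.48 → E = 115.61, U = 4.68, labor force = 120.29 million.
After the second change, unemployed falls and employed rises by 1.25; labor force unchanged → E = 116.86, U = 3.43, labor force = 120.29 million.
New unemployment rate = 3.43 / 120.29 = 2.85%.
Change = 2.85% − 5.83% = −2.98 percentage points.

The unemployment rate changes by −2.98 percentage points.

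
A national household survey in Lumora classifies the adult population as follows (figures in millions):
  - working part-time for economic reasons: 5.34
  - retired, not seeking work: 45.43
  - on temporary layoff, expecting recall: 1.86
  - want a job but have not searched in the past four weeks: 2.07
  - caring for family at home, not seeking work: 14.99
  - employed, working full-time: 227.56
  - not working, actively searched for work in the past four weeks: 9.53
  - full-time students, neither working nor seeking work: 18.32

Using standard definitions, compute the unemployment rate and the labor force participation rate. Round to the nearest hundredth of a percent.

Unemployment rate ≈ 4.66%; labor force participation rate ≈ 75.14%.

Employed = 5.34 + 227.56 = 232.90 million (anyone who worked, including part-time for economic reasons, counts as employed).
Unemployed = 1.86 + 9.53 = 11.39 million (jobless and actively searching, or on temporary layoff).
Labor force = 232.90 + 11.39 = 244.29 million.
Not in labor force = 45.43 + 2.07 + 14.99 + 18.32 = 80.81 million (those not working and not actively searching are outside the labor force — including those who want a job but have given up searching).
Civilian working-age population = 244.29 + 80.81 = 325.10 million.
Unemployment rate = 11.39 / 244.29 = 4.66%.
Labor force participation rate = 244.29 / 325.10 = 75.14%.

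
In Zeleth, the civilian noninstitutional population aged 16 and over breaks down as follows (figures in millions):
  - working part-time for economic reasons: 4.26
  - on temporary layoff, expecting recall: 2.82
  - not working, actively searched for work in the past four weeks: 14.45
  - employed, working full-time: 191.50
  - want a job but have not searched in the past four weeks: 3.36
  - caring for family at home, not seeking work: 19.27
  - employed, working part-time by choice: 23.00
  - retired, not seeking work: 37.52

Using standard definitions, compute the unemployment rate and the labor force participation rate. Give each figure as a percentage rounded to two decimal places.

Employed = 4.26 + 191.50 + 23.00 = 218.76 million (anyone who worked, including part-time for economic reasons, counts as employed).
Unemployed = 2.82 + 14.45 = 17.27 million (jobless and actively searching, or on temporary layoff).
Labor force = 218.76 + 17.27 = 236.03 million.
Not in labor force = 3.36 + 19.27 + 37.52 = 60.15 million (those not working and not actively searching are outside the labor force — including those who want a job but have given up searching).
Civilian working-age population = 236.03 + 60.15 = 296.18 million.
Unemployment rate = 17.27 / 236.03 = 7.32%.
Labor force participation rate = 236.03 / 296.18 = 79.69%.

Unemployment rate ≈ 7.32%; labor force participation rate ≈ 79.69%.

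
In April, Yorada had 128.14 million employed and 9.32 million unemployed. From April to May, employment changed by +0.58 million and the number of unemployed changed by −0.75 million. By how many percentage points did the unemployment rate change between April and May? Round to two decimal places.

The unemployment rate changed by −0.54 percentage points.

April: labor force = 128.14 + 9.32 = 137.46; u = 9.32/137.46 = 6.78%.
May: labor force = 128.72 + 8.57 = 137.29; u = 8.57/137.29 = 6.24%.
Change = 6.24% − 6.78% = −0.54 pp.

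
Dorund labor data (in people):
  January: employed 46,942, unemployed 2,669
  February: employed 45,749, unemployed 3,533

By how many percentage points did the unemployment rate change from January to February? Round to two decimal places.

January: labor force = 46,942 + 2,669 = 49,611; u = 2,669/49,611 = 5.38%.
February: labor force = 45,749 + 3,533 = 49,282; u = 3,533/49,282 = 7.17%.
Change = 7.17% − 5.38% = +1.79 pp.

The unemployment rate changed by +1.79 percentage points.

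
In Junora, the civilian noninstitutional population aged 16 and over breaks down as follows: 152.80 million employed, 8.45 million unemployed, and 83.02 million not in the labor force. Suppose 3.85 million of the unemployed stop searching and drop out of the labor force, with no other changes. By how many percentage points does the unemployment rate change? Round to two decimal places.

Initially, labor force = 152.80 + 8.45 = 161.25 million, so u = 8.45/161.25 = 5.24%.
After the change, unemployed and labor force both fall by 3.85 → E = 152.80, U = 4.60, labor force = 157.40 million.
New unemployment rate = 4.60 / 157.40 = 2.92%.
Change = 2.92% − 5.24% = −2.32 percentage points.

The unemployment rate changes by −2.32 percentage points.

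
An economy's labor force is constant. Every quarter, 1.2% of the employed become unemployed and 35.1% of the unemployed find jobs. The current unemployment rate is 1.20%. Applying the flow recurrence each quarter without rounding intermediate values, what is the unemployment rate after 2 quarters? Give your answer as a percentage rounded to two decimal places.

Unemployment rate after two quarters ≈ 2.45%.

With a fixed labor force, u_{t+1} = u_t + s·(1−u_t) − f·u_t = u_t·(1−s−f) + s.
Here 1−s−f = 0.637 and s = 0.012.
u_1 = 0.012000 × 0.637 + 0.012 = 0.019644.
u_2 = 0.019644 × 0.637 + 0.012 = 0.024513.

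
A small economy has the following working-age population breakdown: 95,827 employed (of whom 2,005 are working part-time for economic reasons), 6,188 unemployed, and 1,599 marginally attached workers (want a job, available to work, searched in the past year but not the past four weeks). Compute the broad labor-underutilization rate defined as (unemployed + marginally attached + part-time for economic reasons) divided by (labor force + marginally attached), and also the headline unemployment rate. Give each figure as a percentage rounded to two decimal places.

Labor force = 95,827 + 6,188 = 102,015.
Numerator = 6,188 + 1,599 + 2,005 = 9,792.
Denominator = 102,015 + 1,599 = 103,614.
Broad rate = 9,792 / 103,614 = 9.45%.
Headline unemployment rate = 6,188 / 102,015 = 6.07%.

Broad underutilization rate ≈ 9.45%; headline unemployment rate ≈ 6.07%.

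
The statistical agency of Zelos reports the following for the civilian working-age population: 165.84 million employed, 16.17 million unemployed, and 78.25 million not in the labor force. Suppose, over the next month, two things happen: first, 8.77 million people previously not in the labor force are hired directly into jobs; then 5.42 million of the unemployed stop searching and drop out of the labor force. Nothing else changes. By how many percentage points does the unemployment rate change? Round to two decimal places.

Initially, labor force = 165.84 + 16.17 = 182.01 million, so u = 16.17/182.01 = 8.88%.
After the first change, employed and labor force both rise by 8.77; unemployed unchanged → E = 174.61, U = 16.17, labor force = 190.78 million.
After the second change, unemployed and labor force both fall by 5.42 → E = 174.61, U = 10.75, labor force = 185.36 million.
New unemployment rate = 10.75 / 185.36 = 5.80%.
Change = 5.80% − 8.88% = −3.08 percentage points.

The unemployment rate changes by −3.08 percentage points.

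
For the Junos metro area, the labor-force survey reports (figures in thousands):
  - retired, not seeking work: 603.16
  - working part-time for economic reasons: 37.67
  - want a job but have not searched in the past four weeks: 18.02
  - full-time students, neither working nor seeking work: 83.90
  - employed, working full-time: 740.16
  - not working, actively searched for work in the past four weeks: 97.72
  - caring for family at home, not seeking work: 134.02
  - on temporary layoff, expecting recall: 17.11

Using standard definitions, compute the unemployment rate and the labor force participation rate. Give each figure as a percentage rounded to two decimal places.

Employed = 37.67 + 740.16 = 777.83 thousand (anyone who worked, including part-time for economic reasons, counts as employed).
Unemployed = 97.72 + 17.11 = 114.83 thousand (jobless and actively searching, or on temporary layoff).
Labor force = 777.83 + 114.83 = 892.66 thousand.
Not in labor force = 603.16 + 18.02 + 83.90 + 134.02 = 839.10 thousand (those not working and not actively searching are outside the labor force — including those who want a job but have given up searching).
Civilian working-age population = 892.66 + 839.10 = 1,731.76 thousand.
Unemployment rate = 114.83 / 892.66 = 12.86%.
Labor force participation rate = 892.66 / 1,731.76 = 51.55%.

Unemployment rate ≈ 12.86%; labor force participation rate ≈ 51.55%.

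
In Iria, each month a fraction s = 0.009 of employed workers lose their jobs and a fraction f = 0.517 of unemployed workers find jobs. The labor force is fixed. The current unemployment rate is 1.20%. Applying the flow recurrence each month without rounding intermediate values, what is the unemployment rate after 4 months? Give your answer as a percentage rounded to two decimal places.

Unemployment rate after four months ≈ 1.69%.

With a fixed labor force, u_{t+1} = u_t + s·(1−u_t) − f·u_t = u_t·(1−s−f) + s.
Here 1−s−f = 0.474 and s = 0.009.
u_1 = 0.012000 × 0.474 + 0.009 = 0.014688.
u_2 = 0.014688 × 0.474 + 0.009 = 0.015962.
u_3 = 0.015962 × 0.474 + 0.009 = 0.016566.
u_4 = 0.016566 × 0.474 + 0.009 = 0.016852.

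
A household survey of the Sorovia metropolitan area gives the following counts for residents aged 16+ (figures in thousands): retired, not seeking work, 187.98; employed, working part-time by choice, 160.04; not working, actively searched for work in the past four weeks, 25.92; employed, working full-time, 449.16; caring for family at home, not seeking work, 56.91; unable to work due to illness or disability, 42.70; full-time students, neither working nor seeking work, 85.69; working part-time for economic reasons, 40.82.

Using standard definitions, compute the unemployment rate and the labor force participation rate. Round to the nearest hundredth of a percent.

Employed = 160.04 + 449.16 + 40.82 = 650.02 thousand (anyone who worked, including part-time for economic reasons, counts as employed).
Unemployed = 25.92 thousand.
Labor force = 650.02 + 25.92 = 675.94 thousand.
Not in labor force = 187.98 + 56.91 + 42.70 + 85.69 = 373.28 thousand (those not working and not actively searching are outside the labor force).
Civilian working-age population = 675.94 + 373.28 = 1,049.22 thousand.
Unemployment rate = 25.92 / 675.94 = 3.83%.
Labor force participation rate = 675.94 / 1,049.22 = 64.42%.

Unemployment rate ≈ 3.83%; labor force participation rate ≈ 64.42%.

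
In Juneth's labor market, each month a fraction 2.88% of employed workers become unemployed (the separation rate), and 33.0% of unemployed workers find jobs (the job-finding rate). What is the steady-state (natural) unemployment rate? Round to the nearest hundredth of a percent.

At steady state the flows balance: s·E = f·U, so U/(E+U) = s/(s+f).
u* = 2.88 / (2.88 + 33.0) = 2.88 / 35.88 = 8.03%.

Steady-state unemployment rate ≈ 8.03%.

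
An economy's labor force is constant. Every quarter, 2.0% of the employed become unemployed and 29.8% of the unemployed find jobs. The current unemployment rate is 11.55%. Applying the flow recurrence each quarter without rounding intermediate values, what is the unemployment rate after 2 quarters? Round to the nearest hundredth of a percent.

Unemployment rate after two quarters ≈ 8.74%.

With a fixed labor force, u_{t+1} = u_t + s·(1−u_t) − f·u_t = u_t·(1−s−f) + s.
Here 1−s−f = 0.682 and s = 0.020.
u_1 = 0.115500 × 0.682 + 0.020 = 0.098771.
u_2 = 0.098771 × 0.682 + 0.020 = 0.087362.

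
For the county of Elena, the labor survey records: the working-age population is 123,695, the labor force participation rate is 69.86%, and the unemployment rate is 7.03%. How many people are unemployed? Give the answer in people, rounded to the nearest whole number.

Labor force = 0.6986 × 123,695 = 86,413.
Unemployed = 0.0703 × 86,413 ≈ 6,075.

About 6,075 are unemployed.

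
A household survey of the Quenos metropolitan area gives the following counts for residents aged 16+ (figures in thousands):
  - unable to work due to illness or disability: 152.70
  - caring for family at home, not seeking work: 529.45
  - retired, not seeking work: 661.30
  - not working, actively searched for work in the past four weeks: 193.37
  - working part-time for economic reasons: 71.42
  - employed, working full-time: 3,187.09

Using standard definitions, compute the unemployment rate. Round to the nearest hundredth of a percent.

Employed = 71.42 + 3,187.09 = 3,258.51 thousand (anyone who worked, including part-time for economic reasons, counts as employed).
Unemployed = 193.37 thousand.
Labor force = 3,258.51 + 193.37 = 3,451.88 thousand.
Unemployment rate = 193.37 / 3,451.88 = 5.60%.

Unemployment rate ≈ 5.60%.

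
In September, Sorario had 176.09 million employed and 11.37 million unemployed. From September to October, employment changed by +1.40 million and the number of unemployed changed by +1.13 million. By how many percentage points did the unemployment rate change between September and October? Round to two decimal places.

September: labor force = 176.09 + 11.37 = 187.46; u = 11.37/187.46 = 6.07%.
October: labor force = 177.49 + 12.50 = 189.99; u = 12.50/189.99 = 6.58%.
Change = 6.58% − 6.07% = +0.51 pp.

The unemployment rate changed by +0.51 percentage points.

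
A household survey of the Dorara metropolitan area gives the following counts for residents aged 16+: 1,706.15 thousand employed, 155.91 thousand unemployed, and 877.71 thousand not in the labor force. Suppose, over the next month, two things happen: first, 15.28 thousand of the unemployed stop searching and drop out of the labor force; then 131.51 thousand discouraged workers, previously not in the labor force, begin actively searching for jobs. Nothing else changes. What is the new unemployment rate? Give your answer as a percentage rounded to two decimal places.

Initially, labor force = 1,706.15 + 155.91 = 1,862.06 thousand, so u = 155.91/1,862.06 = 8.37%.
After the first change, unemployed and labor force both fall by 15.28 → E = 1,706.15, U = 140.63, labor force = 1,846.78 thousand.
After the second change, unemployed and labor force both rise by 131.51 → E = 1,706.15, U = 272.14, labor force = 1,978.29 thousand.
New unemployment rate = 272.14 / 1,978.29 = 13.76%.

New unemployment rate ≈ 13.76%.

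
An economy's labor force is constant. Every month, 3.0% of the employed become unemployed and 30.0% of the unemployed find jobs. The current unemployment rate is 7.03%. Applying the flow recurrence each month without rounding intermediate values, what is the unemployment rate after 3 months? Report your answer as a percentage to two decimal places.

Unemployment rate after three months ≈ 8.47%.

With a fixed labor force, u_{t+1} = u_t + s·(1−u_t) − f·u_t = u_t·(1−s−f) + s.
Here 1−s−f = 0.670 and s = 0.030.
u_1 = 0.070300 × 0.670 + 0.030 = 0.077101.
u_2 = 0.077101 × 0.670 + 0.030 = 0.081658.
u_3 = 0.081658 × 0.670 + 0.030 = 0.084711.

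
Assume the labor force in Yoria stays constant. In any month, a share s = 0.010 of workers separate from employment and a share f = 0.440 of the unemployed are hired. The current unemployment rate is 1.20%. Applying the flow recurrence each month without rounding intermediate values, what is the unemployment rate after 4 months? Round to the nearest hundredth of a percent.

With a fixed labor force, u_{t+1} = u_t + s·(1−u_t) − f·u_t = u_t·(1−s−f) + s.
Here 1−s−f = 0.550 and s = 0.010.
u_1 = 0.012000 × 0.550 + 0.010 = 0.016600.
u_2 = 0.016600 × 0.550 + 0.010 = 0.019130.
u_3 = 0.019130 × 0.550 + 0.010 = 0.020522.
u_4 = 0.020522 × 0.550 + 0.010 = 0.021287.

Unemployment rate after four months ≈ 2.13%.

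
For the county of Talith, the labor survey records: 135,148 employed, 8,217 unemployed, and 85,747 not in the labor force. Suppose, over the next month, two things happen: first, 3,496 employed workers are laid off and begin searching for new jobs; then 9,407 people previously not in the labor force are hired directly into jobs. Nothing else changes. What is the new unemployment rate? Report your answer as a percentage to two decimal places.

Initially, labor force = 135,148 + 8,217 = 143,365, so u = 8,217/143,365 = 5.73%.
After the first change, employed falls and unemployed rises by 3,496; labor force unchanged → E = 131,652, U = 11,713, labor force = 143,365.
After the second change, employed and labor force both rise by 9,407; unemployed unchanged → E = 141,059, U = 11,713, labor force = 152,772.
New unemployment rate = 11,713 / 152,772 = 7.67%.

New unemployment rate ≈ 7.67%.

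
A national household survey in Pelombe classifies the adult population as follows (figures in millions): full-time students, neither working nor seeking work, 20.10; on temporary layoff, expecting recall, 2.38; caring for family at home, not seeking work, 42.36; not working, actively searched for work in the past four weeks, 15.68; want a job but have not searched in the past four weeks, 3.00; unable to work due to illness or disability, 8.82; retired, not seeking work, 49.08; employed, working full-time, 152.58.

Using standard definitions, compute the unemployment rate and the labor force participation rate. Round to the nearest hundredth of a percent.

Unemployment rate ≈ 10.58%; labor force participation rate ≈ 58.04%.

Employed = 152.58 million.
Unemployed = 2.38 + 15.68 = 18.06 million (jobless and actively searching, or on temporary layoff).
Labor force = 152.58 + 18.06 = 170.64 million.
Not in labor force = 20.10 + 42.36 + 3.00 + 8.82 + 49.08 = 123.36 million (those not working and not actively searching are outside the labor force — including those who want a job but have given up searching).
Civilian working-age population = 170.64 + 123.36 = 294.00 million.
Unemployment rate = 18.06 / 170.64 = 10.58%.
Labor force participation rate = 170.64 / 294.00 = 58.04%.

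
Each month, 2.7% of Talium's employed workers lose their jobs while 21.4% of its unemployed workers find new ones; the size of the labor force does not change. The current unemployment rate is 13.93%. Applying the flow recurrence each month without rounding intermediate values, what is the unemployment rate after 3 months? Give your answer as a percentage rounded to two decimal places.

Unemployment rate after three months ≈ 12.40%.

With a fixed labor force, u_{t+1} = u_t + s·(1−u_t) − f·u_t = u_t·(1−s−f) + s.
Here 1−s−f = 0.759 and s = 0.027.
u_1 = 0.139300 × 0.759 + 0.027 = 0.132729.
u_2 = 0.132729 × 0.759 + 0.027 = 0.127741.
u_3 = 0.127741 × 0.759 + 0.027 = 0.123955.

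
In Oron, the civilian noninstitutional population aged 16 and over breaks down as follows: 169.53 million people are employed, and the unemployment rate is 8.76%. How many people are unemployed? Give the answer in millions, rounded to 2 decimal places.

Let U be the number unemployed. The labor force is E + U, and U/(E+U) = 0.0876.
So U = 0.0876 × 169.53 / (1 − 0.0876) = 14.8508 / 0.9124 ≈ 16.28 million.

About 16.28 million are unemployed.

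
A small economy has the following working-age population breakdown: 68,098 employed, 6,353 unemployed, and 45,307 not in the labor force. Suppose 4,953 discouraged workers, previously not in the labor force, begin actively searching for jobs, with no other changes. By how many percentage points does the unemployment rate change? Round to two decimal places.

The unemployment rate changes by +5.71 percentage points.

Initially, labor force = 68,098 + 6,353 = 74,451, so u = 6,353/74,451 = 8.53%.
After the change, unemployed and labor force both rise by 4,953 → E = 68,098, U = 11,306, labor force = 79,404.
New unemployment rate = 11,306 / 79,404 = 14.24%.
Change = 14.24% − 8.53% = +5.71 percentage points.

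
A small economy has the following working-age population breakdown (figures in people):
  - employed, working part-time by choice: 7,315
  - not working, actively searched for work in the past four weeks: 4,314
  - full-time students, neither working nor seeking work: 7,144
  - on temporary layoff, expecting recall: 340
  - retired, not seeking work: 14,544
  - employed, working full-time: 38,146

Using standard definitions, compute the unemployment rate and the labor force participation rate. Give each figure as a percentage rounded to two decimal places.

Unemployment rate ≈ 9.29%; labor force participation rate ≈ 69.80%.

Employed = 7,315 + 38,146 = 45,461.
Unemployed = 4,314 + 340 = 4,654 (jobless and actively searching, or on temporary layoff).
Labor force = 45,461 + 4,654 = 50,115.
Not in labor force = 7,144 + 14,544 = 21,688 (those not working and not actively searching are outside the labor force).
Civilian working-age population = 50,115 + 21,688 = 71,803.
Unemployment rate = 4,654 / 50,115 = 9.29%.
Labor force participation rate = 50,115 / 71,803 = 69.80%.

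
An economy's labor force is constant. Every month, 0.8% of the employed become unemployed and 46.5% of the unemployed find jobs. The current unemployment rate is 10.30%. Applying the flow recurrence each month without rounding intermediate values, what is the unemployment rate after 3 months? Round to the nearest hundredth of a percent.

Unemployment rate after three months ≈ 2.95%.

With a fixed labor force, u_{t+1} = u_t + s·(1−u_t) − f·u_t = u_t·(1−s−f) + s.
Here 1−s−f = 0.527 and s = 0.008.
u_1 = 0.103000 × 0.527 + 0.008 = 0.062281.
u_2 = 0.062281 × 0.527 + 0.008 = 0.040822.
u_3 = 0.040822 × 0.527 + 0.008 = 0.029513.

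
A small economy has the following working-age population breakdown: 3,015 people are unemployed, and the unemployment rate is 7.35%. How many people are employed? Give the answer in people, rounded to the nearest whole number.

Labor force = U / u = 3,015 / 0.0735 ≈ 41,020.
Employed = labor force − unemployed = 41,020 − 3,015 = 38,005.

About 38,005 are employed.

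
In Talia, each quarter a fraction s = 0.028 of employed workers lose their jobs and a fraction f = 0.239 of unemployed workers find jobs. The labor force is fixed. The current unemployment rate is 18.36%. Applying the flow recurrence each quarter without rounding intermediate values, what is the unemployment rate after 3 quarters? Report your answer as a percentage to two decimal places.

With a fixed labor force, u_{t+1} = u_t + s·(1−u_t) − f·u_t = u_t·(1−s−f) + s.
Here 1−s−f = 0.733 and s = 0.028.
u_1 = 0.183600 × 0.733 + 0.028 = 0.162579.
u_2 = 0.162579 × 0.733 + 0.028 = 0.147170.
u_3 = 0.147170 × 0.733 + 0.028 = 0.135876.

Unemployment rate after three quarters ≈ 13.59%.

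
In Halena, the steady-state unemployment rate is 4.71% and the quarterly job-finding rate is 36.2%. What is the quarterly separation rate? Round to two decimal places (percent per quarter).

From u* = s/(s+f): s = u·f/(1−u).
s = 0.0471 × 36.2 / (1 − 0.0471) = 1.7050 / 0.9529 ≈ 1.79% per quarter.

Separation rate ≈ 1.79% per quarter.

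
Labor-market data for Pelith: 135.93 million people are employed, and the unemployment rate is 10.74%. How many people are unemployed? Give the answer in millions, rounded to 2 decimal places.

Let U be the number unemployed. The labor force is E + U, and U/(E+U) = 0.1074.
So U = 0.1074 × 135.93 / (1 − 0.1074) = 14.5989 / 0.8926 ≈ 16.36 million.

About 16.36 million are unemployed.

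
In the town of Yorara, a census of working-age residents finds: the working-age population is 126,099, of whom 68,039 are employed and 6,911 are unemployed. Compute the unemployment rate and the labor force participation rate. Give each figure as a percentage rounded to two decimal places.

Labor force = employed + unemployed = 68,039 + 6,911 = 74,950.
Unemployment rate = 6,911 / 74,950 = 9.22%.
Labor force participation rate = 74,950 / 126,099 = 59.44%.

Unemployment rate ≈ 9.22%; labor force participation rate ≈ 59.44%.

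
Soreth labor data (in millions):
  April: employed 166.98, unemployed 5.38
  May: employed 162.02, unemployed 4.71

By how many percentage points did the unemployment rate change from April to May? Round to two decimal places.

April: labor force = 166.98 + 5.38 = 172.36; u = 5.38/172.36 = 3.12%.
May: labor force = 162.02 + 4.71 = 166.73; u = 4.71/166.73 = 2.82%.
Change = 2.82% − 3.12% = −0.30 pp.

The unemployment rate changed by −0.30 percentage points.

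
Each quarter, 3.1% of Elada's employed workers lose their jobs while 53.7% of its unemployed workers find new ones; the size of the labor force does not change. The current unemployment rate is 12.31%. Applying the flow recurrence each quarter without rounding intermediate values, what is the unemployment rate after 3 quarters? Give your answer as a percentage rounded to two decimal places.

With a fixed labor force, u_{t+1} = u_t + s·(1−u_t) − f·u_t = u_t·(1−s−f) + s.
Here 1−s−f = 0.432 and s = 0.031.
u_1 = 0.123100 × 0.432 + 0.031 = 0.084179.
u_2 = 0.084179 × 0.432 + 0.031 = 0.067365.
u_3 = 0.067365 × 0.432 + 0.031 = 0.060102.

Unemployment rate after three quarters ≈ 6.01%.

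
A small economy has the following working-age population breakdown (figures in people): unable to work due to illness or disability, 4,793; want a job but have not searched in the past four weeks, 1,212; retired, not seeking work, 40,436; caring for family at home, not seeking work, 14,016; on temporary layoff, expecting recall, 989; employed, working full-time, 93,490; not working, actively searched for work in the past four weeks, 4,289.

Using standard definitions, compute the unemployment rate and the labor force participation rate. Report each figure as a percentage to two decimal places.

Employed = 93,490.
Unemployed = 989 + 4,289 = 5,278 (jobless and actively searching, or on temporary layoff).
Labor force = 93,490 + 5,278 = 98,768.
Not in labor force = 4,793 + 1,212 + 40,436 + 14,016 = 60,457 (those not working and not actively searching are outside the labor force — including those who want a job but have given up searching).
Civilian working-age population = 98,768 + 60,457 = 159,225.
Unemployment rate = 5,278 / 98,768 = 5.34%.
Labor force participation rate = 98,768 / 159,225 = 62.03%.

Unemployment rate ≈ 5.34%; labor force participation rate ≈ 62.03%.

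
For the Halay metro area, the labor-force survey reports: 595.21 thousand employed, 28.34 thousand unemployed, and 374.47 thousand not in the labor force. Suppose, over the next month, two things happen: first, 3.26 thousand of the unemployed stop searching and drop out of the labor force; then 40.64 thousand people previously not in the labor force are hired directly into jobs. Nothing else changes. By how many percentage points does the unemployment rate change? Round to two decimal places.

The unemployment rate changes by −0.75 percentage points.

Initially, labor force = 595.21 + 28.34 = 623.55 thousand, so u = 28.34/623.55 = 4.54%.
After the first change, unemployed and labor force both fall by 3.26 → E = 595.21, U = 25.08, labor force = 620.29 thousand.
After the second change, employed and labor force both rise by 40.64; unemployed unchanged → E = 635.85, U = 25.08, labor force = 660.93 thousand.
New unemployment rate = 25.08 / 660.93 = 3.79%.
Change = 3.79% − 4.54% = −0.75 percentage points.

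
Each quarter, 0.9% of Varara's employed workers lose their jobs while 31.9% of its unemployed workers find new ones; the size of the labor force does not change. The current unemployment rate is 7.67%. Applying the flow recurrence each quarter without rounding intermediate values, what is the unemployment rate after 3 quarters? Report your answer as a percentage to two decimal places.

Unemployment rate after three quarters ≈ 4.24%.

With a fixed labor force, u_{t+1} = u_t + s·(1−u_t) − f·u_t = u_t·(1−s−f) + s.
Here 1−s−f = 0.672 and s = 0.009.
u_1 = 0.076700 × 0.672 + 0.009 = 0.060542.
u_2 = 0.060542 × 0.672 + 0.009 = 0.049684.
u_3 = 0.049684 × 0.672 + 0.009 = 0.042388.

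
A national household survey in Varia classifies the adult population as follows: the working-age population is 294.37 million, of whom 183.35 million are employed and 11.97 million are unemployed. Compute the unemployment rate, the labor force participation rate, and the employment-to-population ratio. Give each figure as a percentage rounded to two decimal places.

Labor force = employed + unemployed = 183.35 + 11.97 = 195.32 million.
Unemployment rate = 11.97 / 195.32 = 6.13%.
Labor force participation rate = 195.32 / 294.37 = 66.35%.
Employment-population ratio = 183.35 / 294.37 = 62.29%.

Unemployment rate ≈ 6.13%; labor force participation rate ≈ 66.35%; employment-population ratio ≈ 62.29%.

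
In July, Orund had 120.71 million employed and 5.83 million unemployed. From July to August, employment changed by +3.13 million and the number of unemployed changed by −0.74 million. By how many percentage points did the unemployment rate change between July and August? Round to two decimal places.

July: labor force = 120.71 + 5.83 = 126.54; u = 5.83/126.54 = 4.61%.
August: labor force = 123.84 + 5.09 = 128.93; u = 5.09/128.93 = 3.95%.
Change = 3.95% − 4.61% = −0.66 pp.

The unemployment rate changed by −0.66 percentage points.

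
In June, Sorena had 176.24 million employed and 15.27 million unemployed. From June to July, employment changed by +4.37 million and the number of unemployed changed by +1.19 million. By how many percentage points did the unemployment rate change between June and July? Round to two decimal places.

June: labor force = 176.24 + 15.27 = 191.51; u = 15.27/191.51 = 7.97%.
July: labor force = 180.61 + 16.46 = 197.07; u = 16.46/197.07 = 8.35%.
Change = 8.35% − 7.97% = +0.38 pp.

The unemployment rate changed by +0.38 percentage points.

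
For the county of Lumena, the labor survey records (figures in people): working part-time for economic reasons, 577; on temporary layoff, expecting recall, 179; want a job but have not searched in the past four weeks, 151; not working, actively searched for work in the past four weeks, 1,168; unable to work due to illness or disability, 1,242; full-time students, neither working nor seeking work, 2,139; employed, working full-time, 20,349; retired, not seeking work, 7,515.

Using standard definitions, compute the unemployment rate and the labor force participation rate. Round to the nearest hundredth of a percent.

Employed = 577 + 20,349 = 20,926 (anyone who worked, including part-time for economic reasons, counts as employed).
Unemployed = 179 + 1,168 = 1,347 (jobless and actively searching, or on temporary layoff).
Labor force = 20,926 + 1,347 = 22,273.
Not in labor force = 151 + 1,242 + 2,139 + 7,515 = 11,047 (those not working and not actively searching are outside the labor force — including those who want a job but have given up searching).
Civilian working-age population = 22,273 + 11,047 = 33,320.
Unemployment rate = 1,347 / 22,273 = 6.05%.
Labor force participation rate = 22,273 / 33,320 = 66.85%.

Unemployment rate ≈ 6.05%; labor force participation rate ≈ 66.85%.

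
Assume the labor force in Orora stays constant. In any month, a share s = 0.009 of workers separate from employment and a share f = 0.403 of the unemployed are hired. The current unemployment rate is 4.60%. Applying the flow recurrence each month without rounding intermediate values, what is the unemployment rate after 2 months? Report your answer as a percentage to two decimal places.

With a fixed labor force, u_{t+1} = u_t + s·(1−u_t) − f·u_t = u_t·(1−s−f) + s.
Here 1−s−f = 0.588 and s = 0.009.
u_1 = 0.046000 × 0.588 + 0.009 = 0.036048.
u_2 = 0.036048 × 0.588 + 0.009 = 0.030196.

Unemployment rate after two months ≈ 3.02%.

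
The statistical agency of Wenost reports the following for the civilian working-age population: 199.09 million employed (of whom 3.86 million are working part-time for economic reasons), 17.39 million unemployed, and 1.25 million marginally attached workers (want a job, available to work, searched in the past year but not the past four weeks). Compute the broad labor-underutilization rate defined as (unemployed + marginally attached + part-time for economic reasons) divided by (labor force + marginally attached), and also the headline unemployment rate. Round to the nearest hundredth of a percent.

Broad underutilization rate ≈ 10.33%; headline unemployment rate ≈ 8.03%.

Labor force = 199.09 + 17.39 = 216.48 million.
Numerator = 17.39 + 1.25 + 3.86 = 22.50 million.
Denominator = 216.48 + 1.25 = 217.73 million.
Broad rate = 22.50 / 217.73 = 10.33%.
Headline unemployment rate = 17.39 / 216.48 = 8.03%.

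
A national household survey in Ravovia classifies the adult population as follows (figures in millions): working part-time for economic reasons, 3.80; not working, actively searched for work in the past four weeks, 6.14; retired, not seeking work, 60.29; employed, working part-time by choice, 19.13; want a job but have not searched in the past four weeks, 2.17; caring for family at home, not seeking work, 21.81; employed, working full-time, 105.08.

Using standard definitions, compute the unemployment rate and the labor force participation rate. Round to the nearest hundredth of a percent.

Employed = 3.80 + 19.13 + 105.08 = 128.01 million (anyone who worked, including part-time for economic reasons, counts as employed).
Unemployed = 6.14 million.
Labor force = 128.01 + 6.14 = 134.15 million.
Not in labor force = 60.29 + 2.17 + 21.81 = 84.27 million (those not working and not actively searching are outside the labor force — including those who want a job but have given up searching).
Civilian working-age population = 134.15 + 84.27 = 218.42 million.
Unemployment rate = 6.14 / 134.15 = 4.58%.
Labor force participation rate = 134.15 / 218.42 = 61.42%.

Unemployment rate ≈ 4.58%; labor force participation rate ≈ 61.42%.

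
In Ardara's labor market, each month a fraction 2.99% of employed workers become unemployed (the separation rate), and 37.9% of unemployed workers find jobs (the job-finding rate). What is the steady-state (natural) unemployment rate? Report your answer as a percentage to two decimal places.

At steady state the flows balance: s·E = f·U, so U/(E+U) = s/(s+f).
u* = 2.99 / (2.99 + 37.9) = 2.99 / 40.89 = 7.31%.

Steady-state unemployment rate ≈ 7.31%.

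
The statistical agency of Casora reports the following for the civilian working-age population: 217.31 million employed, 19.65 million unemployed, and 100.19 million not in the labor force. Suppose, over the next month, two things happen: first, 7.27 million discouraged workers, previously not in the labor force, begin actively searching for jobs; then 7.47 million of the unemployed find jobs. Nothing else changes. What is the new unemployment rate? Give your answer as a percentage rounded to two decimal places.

New unemployment rate ≈ 7.96%.

Initially, labor force = 217.31 + 19.65 = 236.96 million, so u = 19.65/236.96 = 8.29%.
After the first change, unemployed and labor force both rise by 7.27 → E = 217.31, U = 26.92, labor force = 244.23 million.
After the second change, unemployed falls and employed rises by 7.47; labor force unchanged → E = 224.78, U = 19.45, labor force = 244.23 million.
New unemployment rate = 19.45 / 244.23 = 7.96%.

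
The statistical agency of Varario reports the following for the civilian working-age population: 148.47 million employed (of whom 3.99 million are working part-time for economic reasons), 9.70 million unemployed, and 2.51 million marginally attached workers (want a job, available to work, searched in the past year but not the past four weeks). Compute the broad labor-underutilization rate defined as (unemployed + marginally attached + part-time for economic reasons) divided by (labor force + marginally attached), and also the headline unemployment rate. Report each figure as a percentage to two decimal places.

Broad underutilization rate ≈ 10.08%; headline unemployment rate ≈ 6.13%.

Labor force = 148.47 + 9.70 = 158.17 million.
Numerator = 9.70 + 2.51 + 3.99 = 16.20 million.
Denominator = 158.17 + 2.51 = 160.68 million.
Broad rate = 16.20 / 160.68 = 10.08%.
Headline unemployment rate = 9.70 / 158.17 = 6.13%.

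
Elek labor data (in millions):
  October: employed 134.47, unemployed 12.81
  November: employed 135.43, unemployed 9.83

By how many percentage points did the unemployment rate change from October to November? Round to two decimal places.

The unemployment rate changed by −1.93 percentage points.

October: labor force = 134.47 + 12.81 = 147.28; u = 12.81/147.28 = 8.70%.
November: labor force = 135.43 + 9.83 = 145.26; u = 9.83/145.26 = 6.77%.
Change = 6.77% − 8.70% = −1.93 pp.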